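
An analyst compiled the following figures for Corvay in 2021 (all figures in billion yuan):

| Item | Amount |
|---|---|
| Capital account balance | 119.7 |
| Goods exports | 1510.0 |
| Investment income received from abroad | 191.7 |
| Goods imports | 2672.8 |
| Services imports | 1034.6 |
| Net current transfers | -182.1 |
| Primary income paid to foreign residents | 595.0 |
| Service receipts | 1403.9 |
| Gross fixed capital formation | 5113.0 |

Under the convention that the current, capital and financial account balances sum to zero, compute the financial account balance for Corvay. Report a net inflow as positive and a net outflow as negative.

1259.2

Goods balance = 1510.0 - 2672.8 = -1162.8
Services balance = 1403.9 - 1034.6 = 369.3
Trade balance (goods + services) = -1162.8 + 369.3 = -793.5
Net primary income = 191.7 - 595.0 = -403.3
Net secondary income = -182.1
Current account = -793.5 + (-403.3) + (-182.1) = -1378.9
Financial account = -(-1378.9 + 119.7) = 1259.2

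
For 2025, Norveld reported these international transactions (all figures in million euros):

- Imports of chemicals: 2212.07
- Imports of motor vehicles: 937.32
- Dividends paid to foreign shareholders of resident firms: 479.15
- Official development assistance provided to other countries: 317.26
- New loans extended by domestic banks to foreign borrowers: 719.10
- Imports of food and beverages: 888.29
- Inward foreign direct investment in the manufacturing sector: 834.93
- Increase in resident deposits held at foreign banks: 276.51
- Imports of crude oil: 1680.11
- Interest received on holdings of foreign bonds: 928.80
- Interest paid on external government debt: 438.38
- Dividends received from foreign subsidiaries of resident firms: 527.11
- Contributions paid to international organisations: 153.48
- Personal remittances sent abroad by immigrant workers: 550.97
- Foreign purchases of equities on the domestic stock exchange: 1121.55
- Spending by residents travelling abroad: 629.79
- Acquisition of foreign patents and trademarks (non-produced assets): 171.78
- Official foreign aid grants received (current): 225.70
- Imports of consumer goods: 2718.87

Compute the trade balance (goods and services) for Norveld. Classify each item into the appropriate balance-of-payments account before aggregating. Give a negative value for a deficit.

Goods: -2718.87 - 937.32 - 2212.07 - 1680.11 - 888.29 = -8436.66
Services: -629.79
Trade balance = -8436.66 + (-629.79) = -9066.45
(Excluded from the trade balance — primary income: dividends paid to foreign shareholders of resident firms 479.15, interest received on holdings of foreign bonds 928.80, interest paid on external government debt 438.38, dividends received from foreign subsidiaries of resident firms 527.11; secondary income: official development assistance provided to other countries 317.26, contributions paid to international organisations 153.48, personal remittances sent abroad by immigrant workers 550.97, official foreign aid grants received (current) 225.70; financial account: new loans extended by domestic banks to foreign borrowers 719.10, inward foreign direct investment in the manufacturing sector 834.93, increase in resident deposits held at foreign banks 276.51, foreign purchases of equities on the domestic stock exchange 1121.55; capital account: acquisition of foreign patents and trademarks (non-produced assets) 171.78.)

-9066.45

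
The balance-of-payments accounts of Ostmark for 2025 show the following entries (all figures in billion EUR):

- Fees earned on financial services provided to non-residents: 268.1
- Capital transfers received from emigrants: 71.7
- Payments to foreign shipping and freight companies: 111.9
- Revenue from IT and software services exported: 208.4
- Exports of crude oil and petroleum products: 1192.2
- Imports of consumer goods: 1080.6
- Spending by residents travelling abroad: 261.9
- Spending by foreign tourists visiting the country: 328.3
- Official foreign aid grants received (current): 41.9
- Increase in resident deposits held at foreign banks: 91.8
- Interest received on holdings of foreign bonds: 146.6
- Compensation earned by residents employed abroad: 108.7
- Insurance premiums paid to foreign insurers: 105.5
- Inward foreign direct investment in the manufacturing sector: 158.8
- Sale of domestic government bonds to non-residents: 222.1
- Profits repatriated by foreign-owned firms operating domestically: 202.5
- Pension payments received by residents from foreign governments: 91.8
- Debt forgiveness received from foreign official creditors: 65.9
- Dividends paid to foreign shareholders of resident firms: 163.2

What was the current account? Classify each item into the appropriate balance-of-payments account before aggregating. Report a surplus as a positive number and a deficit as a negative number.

460.4

Goods: 1192.2 - 1080.6 = 111.6
Services: 268.1 + 328.3 - 105.5 - 111.9 + 208.4 - 261.9 = 325.5
Primary income: 146.6 - 202.5 - 163.2 + 108.7 = -110.4
Secondary income: 91.8 + 41.9 = 133.7
Current account = 111.6 + 325.5 + (-110.4) + 133.7 = 460.4
(Excluded from the current account — capital account: capital transfers received from emigrants 71.7, debt forgiveness received from foreign official creditors 65.9; financial account: increase in resident deposits held at foreign banks 91.8, inward foreign direct investment in the manufacturing sector 158.8, sale of domestic government bonds to non-residents 222.1.)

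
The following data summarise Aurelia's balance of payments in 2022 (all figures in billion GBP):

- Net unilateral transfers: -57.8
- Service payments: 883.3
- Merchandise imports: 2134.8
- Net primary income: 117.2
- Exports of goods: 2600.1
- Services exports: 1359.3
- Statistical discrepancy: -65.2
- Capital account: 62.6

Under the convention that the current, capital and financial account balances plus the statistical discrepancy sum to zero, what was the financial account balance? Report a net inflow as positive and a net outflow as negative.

Goods balance = 2600.1 - 2134.8 = 465.3
Services balance = 1359.3 - 883.3 = 476.0
Trade balance (goods + services) = 465.3 + 476.0 = 941.3
Net primary income = 117.2
Net secondary income = -57.8
Current account = 941.3 + 117.2 + (-57.8) = 1000.7
Financial account = -(1000.7 + 62.6 + (-65.2)) = -998.1

-998.1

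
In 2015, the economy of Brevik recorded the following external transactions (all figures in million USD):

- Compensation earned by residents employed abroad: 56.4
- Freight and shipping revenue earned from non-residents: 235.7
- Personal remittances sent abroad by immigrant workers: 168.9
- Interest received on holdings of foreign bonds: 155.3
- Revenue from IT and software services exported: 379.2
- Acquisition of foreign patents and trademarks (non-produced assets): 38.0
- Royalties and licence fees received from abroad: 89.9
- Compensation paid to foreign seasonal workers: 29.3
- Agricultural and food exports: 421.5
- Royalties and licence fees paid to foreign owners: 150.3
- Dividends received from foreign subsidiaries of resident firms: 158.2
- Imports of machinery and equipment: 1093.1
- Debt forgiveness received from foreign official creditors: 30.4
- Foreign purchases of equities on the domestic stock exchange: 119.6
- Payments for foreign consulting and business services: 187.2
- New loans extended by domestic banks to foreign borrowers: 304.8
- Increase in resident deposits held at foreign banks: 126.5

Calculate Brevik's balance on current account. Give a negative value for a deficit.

-132.6

Goods: 421.5 - 1093.1 = -671.6
Services: 89.9 + 379.2 - 150.3 + 235.7 - 187.2 = 367.3
Primary income: 158.2 + 155.3 - 29.3 + 56.4 = 340.6
Secondary income: -168.9
Current account = (-671.6) + 367.3 + 340.6 + (-168.9) = -132.6
(Excluded from the current account — capital account: acquisition of foreign patents and trademarks (non-produced assets) 38.0, debt forgiveness received from foreign official creditors 30.4; financial account: foreign purchases of equities on the domestic stock exchange 119.6, new loans extended by domestic banks to foreign borrowers 304.8, increase in resident deposits held at foreign banks 126.5.)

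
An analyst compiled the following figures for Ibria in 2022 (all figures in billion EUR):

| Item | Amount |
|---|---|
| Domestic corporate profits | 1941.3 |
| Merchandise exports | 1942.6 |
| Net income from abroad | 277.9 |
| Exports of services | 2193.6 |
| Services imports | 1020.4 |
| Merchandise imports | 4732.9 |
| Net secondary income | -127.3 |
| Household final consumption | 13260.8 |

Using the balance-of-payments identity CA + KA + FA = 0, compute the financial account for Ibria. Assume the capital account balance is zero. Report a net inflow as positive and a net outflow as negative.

Goods balance = 1942.6 - 4732.9 = -2790.3
Services balance = 2193.6 - 1020.4 = 1173.2
Trade balance (goods + services) = -2790.3 + 1173.2 = -1617.1
Net primary income = 277.9
Net secondary income = -127.3
Current account = -1617.1 + 277.9 + (-127.3) = -1466.5
Financial account = -(-1466.5) = 1466.5

1466.5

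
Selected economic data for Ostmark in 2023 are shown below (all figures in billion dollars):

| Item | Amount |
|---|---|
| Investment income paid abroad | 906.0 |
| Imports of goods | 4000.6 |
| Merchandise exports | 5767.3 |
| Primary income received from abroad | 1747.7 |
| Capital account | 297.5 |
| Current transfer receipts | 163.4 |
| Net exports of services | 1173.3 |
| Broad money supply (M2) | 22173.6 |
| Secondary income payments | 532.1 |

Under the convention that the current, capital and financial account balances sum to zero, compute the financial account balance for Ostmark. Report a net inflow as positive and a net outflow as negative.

-3710.5

Goods balance = 5767.3 - 4000.6 = 1766.7
Services balance = 1173.3
Trade balance (goods + services) = 1766.7 + 1173.3 = 2940.0
Net primary income = 1747.7 - 906.0 = 841.7
Net secondary income = 163.4 - 532.1 = -368.7
Current account = 2940.0 + 841.7 + (-368.7) = 3413.0
Financial account = -(3413.0 + 297.5) = -3710.5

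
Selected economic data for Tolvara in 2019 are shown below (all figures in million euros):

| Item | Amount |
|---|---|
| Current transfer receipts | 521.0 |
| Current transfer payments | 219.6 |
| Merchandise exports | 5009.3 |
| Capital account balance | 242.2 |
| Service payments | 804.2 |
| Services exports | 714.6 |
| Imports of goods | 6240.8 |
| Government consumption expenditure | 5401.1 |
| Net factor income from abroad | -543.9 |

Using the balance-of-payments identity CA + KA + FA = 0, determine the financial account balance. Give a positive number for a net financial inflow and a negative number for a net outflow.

Goods balance = 5009.3 - 6240.8 = -1231.5
Services balance = 714.6 - 804.2 = -89.6
Trade balance (goods + services) = -1231.5 + (-89.6) = -1321.1
Net primary income = -543.9
Net secondary income = 521.0 - 219.6 = 301.4
Current account = -1321.1 + (-543.9) + 301.4 = -1563.6
Financial account = -(-1563.6 + 242.2) = 1321.4

1321.4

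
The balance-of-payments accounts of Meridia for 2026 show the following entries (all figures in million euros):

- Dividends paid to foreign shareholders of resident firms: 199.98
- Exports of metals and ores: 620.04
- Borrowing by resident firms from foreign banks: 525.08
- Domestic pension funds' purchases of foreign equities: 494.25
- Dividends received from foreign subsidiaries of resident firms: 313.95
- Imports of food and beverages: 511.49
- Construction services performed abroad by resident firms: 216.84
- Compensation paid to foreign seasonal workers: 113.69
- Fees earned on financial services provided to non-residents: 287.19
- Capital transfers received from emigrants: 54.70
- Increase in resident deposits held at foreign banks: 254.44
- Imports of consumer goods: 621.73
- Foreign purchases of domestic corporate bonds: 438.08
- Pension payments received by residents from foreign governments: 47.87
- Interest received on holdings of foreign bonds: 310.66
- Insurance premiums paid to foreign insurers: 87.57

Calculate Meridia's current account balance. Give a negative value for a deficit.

262.09

Goods: -511.49 + 620.04 - 621.73 = -513.18
Services: 216.84 - 87.57 + 287.19 = 416.46
Primary income: -113.69 + 313.95 + 310.66 - 199.98 = 310.94
Secondary income: 47.87
Current account = (-513.18) + 416.46 + 310.94 + 47.87 = 262.09
(Excluded from the current account — financial account: borrowing by resident firms from foreign banks 525.08, domestic pension funds' purchases of foreign equities 494.25, increase in resident deposits held at foreign banks 254.44, foreign purchases of domestic corporate bonds 438.08; capital account: capital transfers received from emigrants 54.70.)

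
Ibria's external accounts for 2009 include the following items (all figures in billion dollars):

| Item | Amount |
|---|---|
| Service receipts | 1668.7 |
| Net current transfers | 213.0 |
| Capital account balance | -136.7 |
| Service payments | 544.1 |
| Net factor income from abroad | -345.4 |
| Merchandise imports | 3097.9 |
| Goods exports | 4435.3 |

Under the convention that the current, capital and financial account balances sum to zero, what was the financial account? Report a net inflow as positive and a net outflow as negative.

Goods balance = 4435.3 - 3097.9 = 1337.4
Services balance = 1668.7 - 544.1 = 1124.6
Trade balance (goods + services) = 1337.4 + 1124.6 = 2462.0
Net primary income = -345.4
Net secondary income = 213.0
Current account = 2462.0 + (-345.4) + 213.0 = 2329.6
Financial account = -(2329.6 + (-136.7)) = -2192.9

-2192.9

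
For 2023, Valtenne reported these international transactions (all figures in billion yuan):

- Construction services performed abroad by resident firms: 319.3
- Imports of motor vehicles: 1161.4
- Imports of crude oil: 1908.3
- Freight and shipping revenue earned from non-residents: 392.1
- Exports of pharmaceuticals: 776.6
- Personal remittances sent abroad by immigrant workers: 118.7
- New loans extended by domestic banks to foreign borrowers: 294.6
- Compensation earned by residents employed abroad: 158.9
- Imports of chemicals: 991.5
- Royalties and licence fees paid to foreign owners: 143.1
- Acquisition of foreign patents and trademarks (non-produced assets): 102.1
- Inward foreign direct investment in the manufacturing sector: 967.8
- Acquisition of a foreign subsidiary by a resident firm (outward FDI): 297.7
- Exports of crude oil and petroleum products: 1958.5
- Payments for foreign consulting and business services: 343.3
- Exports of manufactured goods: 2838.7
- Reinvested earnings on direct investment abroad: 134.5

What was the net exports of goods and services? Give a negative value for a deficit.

Goods: -1161.4 - 1908.3 - 991.5 + 1958.5 + 2838.7 + 776.6 = 1512.6
Services: 319.3 - 343.3 - 143.1 + 392.1 = 225.0
Trade balance = 1512.6 + 225.0 = 1737.6
(Excluded from the trade balance — secondary income: personal remittances sent abroad by immigrant workers 118.7; financial account: new loans extended by domestic banks to foreign borrowers 294.6, inward foreign direct investment in the manufacturing sector 967.8, acquisition of a foreign subsidiary by a resident firm (outward FDI) 297.7; primary income: compensation earned by residents employed abroad 158.9, reinvested earnings on direct investment abroad 134.5; capital account: acquisition of foreign patents and trademarks (non-produced assets) 102.1.)

1737.6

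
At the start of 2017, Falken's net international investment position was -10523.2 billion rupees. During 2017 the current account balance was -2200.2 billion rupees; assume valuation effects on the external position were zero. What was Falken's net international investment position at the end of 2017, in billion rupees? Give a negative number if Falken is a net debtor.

-12723.4

With no valuation effects, change in NIIP = current account = -2200.2
End-of-year NIIP = -10523.2 + (-2200.2) = -12723.4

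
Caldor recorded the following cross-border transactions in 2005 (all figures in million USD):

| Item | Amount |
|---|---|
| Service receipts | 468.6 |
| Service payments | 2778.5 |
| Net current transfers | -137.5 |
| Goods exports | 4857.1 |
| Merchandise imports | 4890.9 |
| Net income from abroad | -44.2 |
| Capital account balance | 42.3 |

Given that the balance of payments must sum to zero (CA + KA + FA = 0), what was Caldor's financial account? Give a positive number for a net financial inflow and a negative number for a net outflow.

2483.1

Goods balance = 4857.1 - 4890.9 = -33.8
Services balance = 468.6 - 2778.5 = -2309.9
Trade balance (goods + services) = -33.8 + (-2309.9) = -2343.7
Net primary income = -44.2
Net secondary income = -137.5
Current account = -2343.7 + (-44.2) + (-137.5) = -2525.4
Financial account = -(-2525.4 + 42.3) = 2483.1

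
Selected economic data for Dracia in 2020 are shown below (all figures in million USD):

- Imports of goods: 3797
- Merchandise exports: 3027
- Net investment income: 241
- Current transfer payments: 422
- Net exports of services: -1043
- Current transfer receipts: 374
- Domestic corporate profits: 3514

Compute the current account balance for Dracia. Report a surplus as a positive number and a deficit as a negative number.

Goods balance = 3027 - 3797 = -770
Services balance = -1043
Trade balance (goods + services) = -770 + (-1043) = -1813
Net primary income = 241
Net secondary income = 374 - 422 = -48
Current account = -1813 + 241 + (-48) = -1620

-1620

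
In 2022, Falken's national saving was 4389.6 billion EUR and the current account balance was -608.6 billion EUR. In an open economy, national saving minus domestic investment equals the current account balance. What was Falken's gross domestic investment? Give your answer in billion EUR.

4998.2

S - I = CA (net lending to the rest of the world).
I = S - CA = 4389.6 - (-608.6) = 4998.2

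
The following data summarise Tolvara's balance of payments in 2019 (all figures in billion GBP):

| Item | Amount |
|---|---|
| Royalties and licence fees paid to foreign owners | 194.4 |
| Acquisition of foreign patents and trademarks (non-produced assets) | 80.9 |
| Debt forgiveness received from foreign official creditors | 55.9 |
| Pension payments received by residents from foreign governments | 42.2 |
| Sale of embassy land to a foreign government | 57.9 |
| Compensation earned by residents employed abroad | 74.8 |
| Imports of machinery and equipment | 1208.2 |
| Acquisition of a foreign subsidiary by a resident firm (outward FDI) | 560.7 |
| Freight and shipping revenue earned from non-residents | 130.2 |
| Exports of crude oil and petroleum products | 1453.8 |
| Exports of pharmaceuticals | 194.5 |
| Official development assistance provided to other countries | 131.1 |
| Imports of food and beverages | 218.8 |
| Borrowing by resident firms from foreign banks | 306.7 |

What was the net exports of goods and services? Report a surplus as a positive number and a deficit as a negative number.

157.1

Goods: 1453.8 - 218.8 - 1208.2 + 194.5 = 221.3
Services: 130.2 - 194.4 = -64.2
Trade balance = 221.3 + (-64.2) = 157.1
(Excluded from the trade balance — capital account: acquisition of foreign patents and trademarks (non-produced assets) 80.9, debt forgiveness received from foreign official creditors 55.9, sale of embassy land to a foreign government 57.9; secondary income: pension payments received by residents from foreign governments 42.2, official development assistance provided to other countries 131.1; primary income: compensation earned by residents employed abroad 74.8; financial account: acquisition of a foreign subsidiary by a resident firm (outward FDI) 560.7, borrowing by resident firms from foreign banks 306.7.)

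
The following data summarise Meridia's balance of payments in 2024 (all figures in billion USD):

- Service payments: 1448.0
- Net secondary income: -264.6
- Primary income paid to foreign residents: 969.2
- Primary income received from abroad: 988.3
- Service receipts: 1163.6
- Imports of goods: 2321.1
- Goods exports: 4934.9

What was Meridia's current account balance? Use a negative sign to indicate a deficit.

2083.9

Goods balance = 4934.9 - 2321.1 = 2613.8
Services balance = 1163.6 - 1448.0 = -284.4
Trade balance (goods + services) = 2613.8 + (-284.4) = 2329.4
Net primary income = 988.3 - 969.2 = 19.1
Net secondary income = -264.6
Current account = 2329.4 + 19.1 + (-264.6) = 2083.9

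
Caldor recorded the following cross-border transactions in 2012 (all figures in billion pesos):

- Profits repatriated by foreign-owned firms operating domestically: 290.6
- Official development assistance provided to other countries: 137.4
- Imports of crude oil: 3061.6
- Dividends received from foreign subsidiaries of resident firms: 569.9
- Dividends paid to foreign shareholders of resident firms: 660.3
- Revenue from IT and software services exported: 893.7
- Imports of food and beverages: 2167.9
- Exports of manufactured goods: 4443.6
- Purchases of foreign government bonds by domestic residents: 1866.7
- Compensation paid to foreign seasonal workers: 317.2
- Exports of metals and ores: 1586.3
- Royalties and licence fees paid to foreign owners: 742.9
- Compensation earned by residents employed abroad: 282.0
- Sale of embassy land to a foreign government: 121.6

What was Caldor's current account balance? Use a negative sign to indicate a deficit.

397.6

Goods: 1586.3 - 3061.6 - 2167.9 + 4443.6 = 800.4
Services: 893.7 - 742.9 = 150.8
Primary income: -317.2 - 290.6 - 660.3 + 569.9 + 282.0 = -416.2
Secondary income: -137.4
Current account = 800.4 + 150.8 + (-416.2) + (-137.4) = 397.6
(Excluded from the current account — financial account: purchases of foreign government bonds by domestic residents 1866.7; capital account: sale of embassy land to a foreign government 121.6.)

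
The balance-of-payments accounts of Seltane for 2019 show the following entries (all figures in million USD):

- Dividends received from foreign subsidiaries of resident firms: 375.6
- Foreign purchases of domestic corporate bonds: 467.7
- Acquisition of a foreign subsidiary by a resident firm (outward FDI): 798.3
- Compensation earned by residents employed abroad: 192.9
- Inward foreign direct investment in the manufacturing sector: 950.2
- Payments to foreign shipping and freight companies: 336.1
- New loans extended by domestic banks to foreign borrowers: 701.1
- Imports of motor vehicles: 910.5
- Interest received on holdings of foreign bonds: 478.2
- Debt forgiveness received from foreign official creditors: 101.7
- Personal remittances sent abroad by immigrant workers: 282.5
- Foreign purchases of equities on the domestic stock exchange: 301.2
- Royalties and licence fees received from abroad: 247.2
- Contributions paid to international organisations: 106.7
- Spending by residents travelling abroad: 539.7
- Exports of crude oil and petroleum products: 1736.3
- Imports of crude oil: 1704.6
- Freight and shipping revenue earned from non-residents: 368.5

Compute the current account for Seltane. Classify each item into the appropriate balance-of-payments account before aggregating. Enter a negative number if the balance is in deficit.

Goods: 1736.3 - 910.5 - 1704.6 = -878.8
Services: 247.2 - 539.7 + 368.5 - 336.1 = -260.1
Primary income: 375.6 + 192.9 + 478.2 = 1046.7
Secondary income: -106.7 - 282.5 = -389.2
Current account = (-878.8) + (-260.1) + 1046.7 + (-389.2) = -481.4
(Excluded from the current account — financial account: foreign purchases of domestic corporate bonds 467.7, acquisition of a foreign subsidiary by a resident firm (outward FDI) 798.3, inward foreign direct investment in the manufacturing sector 950.2, new loans extended by domestic banks to foreign borrowers 701.1, foreign purchases of equities on the domestic stock exchange 301.2; capital account: debt forgiveness received from foreign official creditors 101.7.)

-481.4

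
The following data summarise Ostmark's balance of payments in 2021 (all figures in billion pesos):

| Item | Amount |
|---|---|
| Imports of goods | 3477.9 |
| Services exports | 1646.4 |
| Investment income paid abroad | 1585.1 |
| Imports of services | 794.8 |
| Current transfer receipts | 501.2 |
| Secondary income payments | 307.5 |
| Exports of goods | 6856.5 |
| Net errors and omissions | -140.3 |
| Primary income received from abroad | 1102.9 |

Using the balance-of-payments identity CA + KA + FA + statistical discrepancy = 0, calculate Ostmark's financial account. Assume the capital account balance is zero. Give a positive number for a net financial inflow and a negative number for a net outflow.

Goods balance = 6856.5 - 3477.9 = 3378.6
Services balance = 1646.4 - 794.8 = 851.6
Trade balance (goods + services) = 3378.6 + 851.6 = 4230.2
Net primary income = 1102.9 - 1585.1 = -482.2
Net secondary income = 501.2 - 307.5 = 193.7
Current account = 4230.2 + (-482.2) + 193.7 = 3941.7
Financial account = -(3941.7 + (-140.3)) = -3801.4

-3801.4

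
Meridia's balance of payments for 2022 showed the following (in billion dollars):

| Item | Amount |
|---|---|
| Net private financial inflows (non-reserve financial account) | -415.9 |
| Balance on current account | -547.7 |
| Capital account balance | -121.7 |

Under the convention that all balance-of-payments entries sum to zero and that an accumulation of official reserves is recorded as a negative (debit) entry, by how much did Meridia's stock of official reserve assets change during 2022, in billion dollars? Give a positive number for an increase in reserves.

Official reserve transactions balance = -((-547.7) + (-121.7) + (-415.9)) = 1085.3
An accumulation of reserves is recorded as a debit (negative entry), so the change in the stock of reserves is the negative of that balance.
Change in official reserves = -(1085.3) = -1085.3

-1085.3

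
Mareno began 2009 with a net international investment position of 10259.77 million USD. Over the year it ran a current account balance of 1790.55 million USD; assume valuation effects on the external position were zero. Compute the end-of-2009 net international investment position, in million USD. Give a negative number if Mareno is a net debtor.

With no valuation effects, change in NIIP = current account = 1790.55
End-of-year NIIP = 10259.77 + 1790.55 = 12050.32

12050.32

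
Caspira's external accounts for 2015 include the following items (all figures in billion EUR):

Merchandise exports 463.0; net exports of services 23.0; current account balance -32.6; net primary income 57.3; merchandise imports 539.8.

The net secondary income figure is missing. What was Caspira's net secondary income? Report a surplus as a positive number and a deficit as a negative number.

Current account = goods balance + services balance + net primary income + net secondary income
Sum of the known components = 3.5
Net secondary income = CA - (known components) = -32.6 - 3.5 = -36.1

-36.1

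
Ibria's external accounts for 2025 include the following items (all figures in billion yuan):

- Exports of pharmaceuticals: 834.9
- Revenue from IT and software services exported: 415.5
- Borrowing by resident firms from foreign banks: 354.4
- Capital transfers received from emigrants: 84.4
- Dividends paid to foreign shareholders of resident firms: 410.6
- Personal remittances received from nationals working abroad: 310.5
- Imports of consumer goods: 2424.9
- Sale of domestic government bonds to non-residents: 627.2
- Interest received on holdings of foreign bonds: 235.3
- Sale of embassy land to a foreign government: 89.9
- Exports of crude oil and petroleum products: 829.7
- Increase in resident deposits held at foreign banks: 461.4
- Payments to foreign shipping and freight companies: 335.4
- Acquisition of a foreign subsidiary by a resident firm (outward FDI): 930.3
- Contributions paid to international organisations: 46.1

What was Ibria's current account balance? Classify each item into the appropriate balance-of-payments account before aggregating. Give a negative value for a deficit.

Goods: -2424.9 + 829.7 + 834.9 = -760.3
Services: -335.4 + 415.5 = 80.1
Primary income: 235.3 - 410.6 = -175.3
Secondary income: -46.1 + 310.5 = 264.4
Current account = (-760.3) + 80.1 + (-175.3) + 264.4 = -591.1
(Excluded from the current account — financial account: borrowing by resident firms from foreign banks 354.4, sale of domestic government bonds to non-residents 627.2, increase in resident deposits held at foreign banks 461.4, acquisition of a foreign subsidiary by a resident firm (outward FDI) 930.3; capital account: capital transfers received from emigrants 84.4, sale of embassy land to a foreign government 89.9.)

-591.1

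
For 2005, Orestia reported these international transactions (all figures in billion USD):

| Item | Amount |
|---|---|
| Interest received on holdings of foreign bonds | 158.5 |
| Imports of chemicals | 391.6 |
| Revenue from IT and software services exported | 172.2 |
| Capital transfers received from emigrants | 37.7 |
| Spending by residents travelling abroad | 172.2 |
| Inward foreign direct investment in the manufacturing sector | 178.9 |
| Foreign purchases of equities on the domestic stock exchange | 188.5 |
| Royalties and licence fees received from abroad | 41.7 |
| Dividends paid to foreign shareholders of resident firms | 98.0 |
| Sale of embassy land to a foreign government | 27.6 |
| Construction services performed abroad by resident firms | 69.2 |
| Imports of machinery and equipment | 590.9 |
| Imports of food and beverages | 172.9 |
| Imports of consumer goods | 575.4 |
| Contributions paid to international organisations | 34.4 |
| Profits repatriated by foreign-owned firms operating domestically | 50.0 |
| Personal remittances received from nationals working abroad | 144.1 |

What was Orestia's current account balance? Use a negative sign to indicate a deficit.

Goods: -590.9 - 575.4 - 391.6 - 172.9 = -1730.8
Services: -172.2 + 172.2 + 69.2 + 41.7 = 110.9
Primary income: -98.0 + 158.5 - 50.0 = 10.5
Secondary income: -34.4 + 144.1 = 109.7
Current account = (-1730.8) + 110.9 + 10.5 + 109.7 = -1499.7
(Excluded from the current account — capital account: capital transfers received from emigrants 37.7, sale of embassy land to a foreign government 27.6; financial account: inward foreign direct investment in the manufacturing sector 178.9, foreign purchases of equities on the domestic stock exchange 188.5.)

-1499.7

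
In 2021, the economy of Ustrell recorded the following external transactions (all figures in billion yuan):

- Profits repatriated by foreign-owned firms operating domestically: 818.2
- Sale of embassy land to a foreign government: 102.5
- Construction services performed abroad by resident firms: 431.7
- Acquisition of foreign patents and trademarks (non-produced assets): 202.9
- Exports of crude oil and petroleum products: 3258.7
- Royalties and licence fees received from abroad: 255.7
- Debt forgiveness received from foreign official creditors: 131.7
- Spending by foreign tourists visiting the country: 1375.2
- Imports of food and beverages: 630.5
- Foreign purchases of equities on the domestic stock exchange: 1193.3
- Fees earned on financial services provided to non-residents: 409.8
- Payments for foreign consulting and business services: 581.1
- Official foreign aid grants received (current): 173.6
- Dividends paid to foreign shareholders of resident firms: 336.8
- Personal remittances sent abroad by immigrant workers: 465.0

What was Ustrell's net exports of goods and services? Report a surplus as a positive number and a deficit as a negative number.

4519.5

Goods: -630.5 + 3258.7 = 2628.2
Services: 255.7 + 1375.2 - 581.1 + 409.8 + 431.7 = 1891.3
Trade balance = 2628.2 + 1891.3 = 4519.5
(Excluded from the trade balance — primary income: profits repatriated by foreign-owned firms operating domestically 818.2, dividends paid to foreign shareholders of resident firms 336.8; capital account: sale of embassy land to a foreign government 102.5, acquisition of foreign patents and trademarks (non-produced assets) 202.9, debt forgiveness received from foreign official creditors 131.7; financial account: foreign purchases of equities on the domestic stock exchange 1193.3; secondary income: official foreign aid grants received (current) 173.6, personal remittances sent abroad by immigrant workers 465.0.)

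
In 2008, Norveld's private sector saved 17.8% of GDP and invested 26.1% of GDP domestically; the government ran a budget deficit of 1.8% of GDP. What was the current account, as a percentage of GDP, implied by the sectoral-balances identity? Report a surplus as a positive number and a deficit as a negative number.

By the sectoral-balances identity, CA = (S_private - I) + (T - G).
Private balance = 17.8 - 26.1 = -8.3
Government balance (T - G) = -1.8
CA = -8.3 + (-1.8) = -10.1

-10.1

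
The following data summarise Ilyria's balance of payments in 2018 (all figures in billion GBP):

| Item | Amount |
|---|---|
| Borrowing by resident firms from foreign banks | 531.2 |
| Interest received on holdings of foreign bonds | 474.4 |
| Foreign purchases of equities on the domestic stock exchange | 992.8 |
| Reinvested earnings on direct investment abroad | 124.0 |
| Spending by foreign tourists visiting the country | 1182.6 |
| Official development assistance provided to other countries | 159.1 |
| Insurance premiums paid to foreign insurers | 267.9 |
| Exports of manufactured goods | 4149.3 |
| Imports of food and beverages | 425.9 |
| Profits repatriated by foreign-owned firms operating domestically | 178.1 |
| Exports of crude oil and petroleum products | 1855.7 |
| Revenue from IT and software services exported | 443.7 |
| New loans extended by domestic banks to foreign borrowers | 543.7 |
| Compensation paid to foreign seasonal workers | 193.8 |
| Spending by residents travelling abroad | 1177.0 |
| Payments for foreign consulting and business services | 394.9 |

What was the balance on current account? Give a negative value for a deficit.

5433.0

Goods: 4149.3 - 425.9 + 1855.7 = 5579.1
Services: -1177.0 + 443.7 + 1182.6 - 267.9 - 394.9 = -213.5
Primary income: -178.1 - 193.8 + 124.0 + 474.4 = 226.5
Secondary income: -159.1
Current account = 5579.1 + (-213.5) + 226.5 + (-159.1) = 5433.0
(Excluded from the current account — financial account: borrowing by resident firms from foreign banks 531.2, foreign purchases of equities on the domestic stock exchange 992.8, new loans extended by domestic banks to foreign borrowers 543.7.)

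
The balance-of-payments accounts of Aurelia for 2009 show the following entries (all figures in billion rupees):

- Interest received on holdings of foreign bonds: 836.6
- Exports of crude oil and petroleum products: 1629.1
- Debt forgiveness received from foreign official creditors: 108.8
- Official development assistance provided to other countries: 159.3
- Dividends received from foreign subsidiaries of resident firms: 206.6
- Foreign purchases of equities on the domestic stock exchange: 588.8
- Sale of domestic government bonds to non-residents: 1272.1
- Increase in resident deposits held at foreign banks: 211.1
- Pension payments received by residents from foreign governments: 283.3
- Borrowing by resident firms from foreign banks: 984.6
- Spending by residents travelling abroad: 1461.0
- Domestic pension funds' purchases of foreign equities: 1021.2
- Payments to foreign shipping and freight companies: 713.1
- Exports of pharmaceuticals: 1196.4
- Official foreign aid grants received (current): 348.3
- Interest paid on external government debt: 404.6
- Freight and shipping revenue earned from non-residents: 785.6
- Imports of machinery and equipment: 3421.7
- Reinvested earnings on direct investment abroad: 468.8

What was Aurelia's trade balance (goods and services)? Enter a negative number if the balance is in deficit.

-1984.7

Goods: 1196.4 - 3421.7 + 1629.1 = -596.2
Services: -713.1 - 1461.0 + 785.6 = -1388.5
Trade balance = -596.2 + (-1388.5) = -1984.7
(Excluded from the trade balance — primary income: interest received on holdings of foreign bonds 836.6, dividends received from foreign subsidiaries of resident firms 206.6, interest paid on external government debt 404.6, reinvested earnings on direct investment abroad 468.8; capital account: debt forgiveness received from foreign official creditors 108.8; secondary income: official development assistance provided to other countries 159.3, pension payments received by residents from foreign governments 283.3, official foreign aid grants received (current) 348.3; financial account: foreign purchases of equities on the domestic stock exchange 588.8, sale of domestic government bonds to non-residents 1272.1, increase in resident deposits held at foreign banks 211.1, borrowing by resident firms from foreign banks 984.6, domestic pension funds' purchases of foreign equities 1021.2.)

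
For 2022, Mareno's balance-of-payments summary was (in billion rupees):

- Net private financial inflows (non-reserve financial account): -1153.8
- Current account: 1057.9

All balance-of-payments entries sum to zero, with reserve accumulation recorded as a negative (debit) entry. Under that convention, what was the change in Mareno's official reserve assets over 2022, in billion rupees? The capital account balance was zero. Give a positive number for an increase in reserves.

Official reserve transactions balance = -(1057.9 + (-1153.8)) = 95.9
An accumulation of reserves is recorded as a debit (negative entry), so the change in the stock of reserves is the negative of that balance.
Change in official reserves = -(95.9) = -95.9

-95.9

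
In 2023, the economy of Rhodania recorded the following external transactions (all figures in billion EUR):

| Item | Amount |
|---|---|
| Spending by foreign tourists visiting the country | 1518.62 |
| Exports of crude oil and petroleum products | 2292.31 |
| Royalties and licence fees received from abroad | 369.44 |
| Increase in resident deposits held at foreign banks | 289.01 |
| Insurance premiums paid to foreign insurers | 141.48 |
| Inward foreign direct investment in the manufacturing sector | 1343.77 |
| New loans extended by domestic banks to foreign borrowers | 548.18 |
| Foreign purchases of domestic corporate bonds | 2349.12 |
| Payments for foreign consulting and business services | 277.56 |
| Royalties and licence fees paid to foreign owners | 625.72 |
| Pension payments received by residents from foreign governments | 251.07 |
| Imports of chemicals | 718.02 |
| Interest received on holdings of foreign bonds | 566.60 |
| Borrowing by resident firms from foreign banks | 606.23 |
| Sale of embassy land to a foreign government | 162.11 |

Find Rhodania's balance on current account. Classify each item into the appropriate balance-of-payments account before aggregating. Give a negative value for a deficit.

Goods: -718.02 + 2292.31 = 1574.29
Services: -625.72 - 277.56 + 1518.62 - 141.48 + 369.44 = 843.30
Primary income: 566.60
Secondary income: 251.07
Current account = 1574.29 + 843.30 + 566.60 + 251.07 = 3235.26
(Excluded from the current account — financial account: increase in resident deposits held at foreign banks 289.01, inward foreign direct investment in the manufacturing sector 1343.77, new loans extended by domestic banks to foreign borrowers 548.18, foreign purchases of domestic corporate bonds 2349.12, borrowing by resident firms from foreign banks 606.23; capital account: sale of embassy land to a foreign government 162.11.)

3235.26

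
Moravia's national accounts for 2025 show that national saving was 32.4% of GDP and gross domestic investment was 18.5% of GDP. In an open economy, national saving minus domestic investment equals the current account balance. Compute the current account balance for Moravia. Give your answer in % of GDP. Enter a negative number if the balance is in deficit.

13.9

CA = S - I = 32.4 - 18.5 = 13.9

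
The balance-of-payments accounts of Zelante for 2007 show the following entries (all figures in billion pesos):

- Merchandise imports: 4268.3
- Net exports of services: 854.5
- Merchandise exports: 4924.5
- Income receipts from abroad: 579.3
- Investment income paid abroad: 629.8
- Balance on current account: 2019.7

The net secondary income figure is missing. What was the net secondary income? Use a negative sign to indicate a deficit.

Current account = goods balance + services balance + net primary income + net secondary income
Sum of the known components = 1460.2
Net secondary income = CA - (known components) = 2019.7 - 1460.2 = 559.5

559.5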